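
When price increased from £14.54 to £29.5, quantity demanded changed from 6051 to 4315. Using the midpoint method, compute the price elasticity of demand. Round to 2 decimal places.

-0.49

%ΔQ = (4315 − 6051)/[(6051 + 4315)/2] = -1736/5183 ≈ -0.3349.
%ΔP = (29.5 − 14.54)/[(14.54 + 29.5)/2] = 14.96/22.02 ≈ 0.6794.
Arc elasticity E = %ΔQ/%ΔP ≈ -0.3349/0.6794 ≈ -0.49.
|E| < 1: demand is inelastic over this range.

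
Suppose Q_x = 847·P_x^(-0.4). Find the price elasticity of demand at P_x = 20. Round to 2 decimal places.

-0.40

For a Cobb–Douglas (constant-elasticity) form Q_x = A·P_x^α·…, the elasticity with respect to P_x equals the exponent α at every point.
Here the exponent on P_x is -0.4, so the price elasticity of demand is -0.40.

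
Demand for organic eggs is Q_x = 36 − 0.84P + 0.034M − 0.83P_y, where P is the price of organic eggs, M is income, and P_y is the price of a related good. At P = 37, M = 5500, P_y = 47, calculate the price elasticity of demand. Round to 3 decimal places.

-0.203

Substituting, Q_x = 36 − 0.84(37) + 0.034(5500) − 0.83(47) = 36 − 31.08 + 187 − 39.01 = 152.91.
∂Q_x/∂P = −0.84, so E_p = (−0.84)·(37/152.91) ≈ -0.203.
|E_p| < 1: demand is inelastic.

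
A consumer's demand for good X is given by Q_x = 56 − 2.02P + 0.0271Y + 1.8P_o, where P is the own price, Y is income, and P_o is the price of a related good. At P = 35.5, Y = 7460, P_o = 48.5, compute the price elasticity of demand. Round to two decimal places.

Evaluating quantity at (P, Y, P_o) gives Q_x = 56 − 2.02(35.5) + 0.0271(7460) + 1.8(48.5) = 56 − 71.71 + 202.166 + 87.3 = 273.756.
∂Q_x/∂P = −2.02, so E_p = (−2.02)·(35.5/273.756) ≈ -0.26.
|E_p| < 1: demand is inelastic.

-0.26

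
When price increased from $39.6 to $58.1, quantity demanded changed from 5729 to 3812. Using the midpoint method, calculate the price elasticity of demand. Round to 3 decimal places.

%ΔQ = (3812 − 5729)/[(5729 + 3812)/2] = -1917/4770.5 ≈ -0.4018.
%ΔP = (58.1 − 39.6)/[(39.6 + 58.1)/2] = 18.5/48.85 ≈ 0.3787.
Arc elasticity E = %ΔQ/%ΔP ≈ -0.4018/0.3787 ≈ -1.061.
|E| > 1: demand is elastic over this range.

-1.061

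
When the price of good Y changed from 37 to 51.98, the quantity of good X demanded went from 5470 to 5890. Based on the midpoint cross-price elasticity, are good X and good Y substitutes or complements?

%ΔQ_x = (5890 − 5470)/[(5470+5890)/2] = 420/5680 ≈ 0.0739.
%ΔP_y = (51.98 − 37)/[(37+51.98)/2] ≈ 0.3367.
E_xy = 0.0739/0.3367 ≈ 0.220.
E_xy > 0, so the goods are substitutes.

substitutes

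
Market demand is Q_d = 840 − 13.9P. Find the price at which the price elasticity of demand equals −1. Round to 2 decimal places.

For linear demand Q_d = a − bP, E = −bP/(a − bP). |E| = 1 ⇒ bP = a − bP ⇒ P = a/(2b).
P = 840/(2·13.9) ≈ 30.22.

30.22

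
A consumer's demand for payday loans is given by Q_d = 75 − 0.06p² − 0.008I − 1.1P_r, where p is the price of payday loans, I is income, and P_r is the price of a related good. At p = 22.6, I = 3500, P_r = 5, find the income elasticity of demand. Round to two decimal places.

At the given point, Q_d = 75 − 0.06(22.6)² − 0.008(3500) − 1.1(5) = 75 − 30.6456 − 28 − 5.5 = 10.8544.
∂Q_d/∂I = −0.008, so E_I = -0.008·(3500/10.8544) ≈ -2.58.
E_I < 0: inferior good.

-2.58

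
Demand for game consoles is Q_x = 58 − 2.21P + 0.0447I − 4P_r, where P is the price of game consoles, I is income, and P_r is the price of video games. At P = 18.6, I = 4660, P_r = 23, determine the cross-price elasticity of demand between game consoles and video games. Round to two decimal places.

-0.69

First evaluate Q_x: 58 − 2.21(18.6) + 0.0447(4660) − 4(23) = 58 − 41.106 + 208.302 − 92 = 133.196.
∂Q_x/∂P_r = −4, so E_xy = -4·(23/133.196) ≈ -0.69.
E_xy < 0: the goods are complements.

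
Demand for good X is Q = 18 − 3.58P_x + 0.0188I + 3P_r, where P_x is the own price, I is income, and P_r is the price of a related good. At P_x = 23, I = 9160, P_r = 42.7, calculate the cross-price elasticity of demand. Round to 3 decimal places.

At the given point, Q = 18 − 3.58(23) + 0.0188(9160) + 3(42.7) = 18 − 82.34 + 172.208 + 128.1 = 235.968.
∂Q/∂P_r = +3, so E_xy = 3·(42.7/235.968) ≈ 0.543.
E_xy > 0: the goods are substitutes.

0.543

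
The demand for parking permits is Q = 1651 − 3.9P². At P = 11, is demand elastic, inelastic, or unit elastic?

At P = 11, Q = 1179.1.
dQ/dP = −2·3.9·P = −85.8.
Point elasticity E = (dQ/dP)·(P/Q) = -85.8 × 11/1179.1 ≈ -0.800.
|E| ≈ 0.800 < 1, so demand is inelastic.

inelastic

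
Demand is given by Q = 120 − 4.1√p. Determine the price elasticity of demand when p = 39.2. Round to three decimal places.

-0.136

At p = 39.2, Q = 94.3299.
dQ/dp = −4.1/(2√p) = −4.1/(2·6.261).
Point elasticity E = (dQ/dp)·(p/Q) = -0.3274 × 39.2/94.3299 ≈ -0.136.
|E| < 1, so demand is inelastic at this price.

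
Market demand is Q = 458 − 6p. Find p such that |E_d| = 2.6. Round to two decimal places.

55.13

Set −bp/(a − bp) = −2.6 ⇒ bp = 2.6(a − bp) ⇒ bp(1+2.6) = 2.6·a.
p = 2.6·458/(6·3.6) ≈ 55.13.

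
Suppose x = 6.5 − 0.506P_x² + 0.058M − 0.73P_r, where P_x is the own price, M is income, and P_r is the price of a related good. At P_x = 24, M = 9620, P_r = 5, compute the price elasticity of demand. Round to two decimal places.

Substituting, x = 6.5 − 0.506(24)² + 0.058(9620) − 0.73(5) = 6.5 − 291.456 + 557.96 − 3.65 = 269.354.
∂x/∂P_x = −2·0.506·P_x = -24.288, so E_p = -24.288·(24/269.354) ≈ -2.16.
|E_p| > 1: demand is elastic.

-2.16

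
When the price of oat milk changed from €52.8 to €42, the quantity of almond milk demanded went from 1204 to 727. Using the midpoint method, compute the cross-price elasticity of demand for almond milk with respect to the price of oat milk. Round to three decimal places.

2.168

%ΔQ_x = (727 − 1204)/[(1204+727)/2] = -477/965.5 ≈ -0.4940.
%ΔP_y = (42 − 52.8)/[(52.8+42)/2] ≈ -0.2278.
E_xy = -0.4940/-0.2278 ≈ 2.168.
E_xy > 0, so almond milk and oat milk are substitutes.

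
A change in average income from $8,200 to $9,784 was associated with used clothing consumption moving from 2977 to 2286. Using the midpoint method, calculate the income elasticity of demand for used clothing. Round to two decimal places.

-1.49

%ΔQ = (2286 − 2977)/[(2977+2286)/2] = -691/2631.5 ≈ -0.2626.
%ΔI = (9,784 − 8,200)/[(8,200+9,784)/2] = 1584/8992 ≈ 0.1762.
E_I = %ΔQ/%ΔI ≈ -1.49.
E_I < 0: inferior good.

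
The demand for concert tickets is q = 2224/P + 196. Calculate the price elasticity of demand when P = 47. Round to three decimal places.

At P = 47, q = 243.3191.
dq/dP = −2224/P² = −1.0068.
Point elasticity E = (dq/dP)·(P/q) = -1.0068 × 47/243.3191 ≈ -0.194.
|E| < 1, so demand is inelastic at this price.

-0.194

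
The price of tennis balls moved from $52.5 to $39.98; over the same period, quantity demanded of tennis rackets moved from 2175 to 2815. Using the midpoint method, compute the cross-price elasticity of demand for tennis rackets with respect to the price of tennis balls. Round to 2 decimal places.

%ΔQ_x = (2815 − 2175)/[(2175+2815)/2] = 640/2495 ≈ 0.2565.
%ΔP_y = (39.98 − 52.5)/[(52.5+39.98)/2] ≈ -0.2708.
E_xy = 0.2565/-0.2708 ≈ -0.95.
E_xy < 0, so tennis rackets and tennis balls are complements.

-0.95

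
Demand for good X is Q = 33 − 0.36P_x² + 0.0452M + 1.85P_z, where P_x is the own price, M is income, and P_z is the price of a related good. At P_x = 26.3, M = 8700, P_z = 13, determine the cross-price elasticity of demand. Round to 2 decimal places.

0.12

At the given point, Q = 33 − 0.36(26.3)² + 0.0452(8700) + 1.85(13) = 33 − 249.0084 + 393.24 + 24.05 = 201.2816.
∂Q/∂P_z = +1.85, so E_xy = 1.85·(13/201.2816) ≈ 0.12.
E_xy > 0: the goods are substitutes.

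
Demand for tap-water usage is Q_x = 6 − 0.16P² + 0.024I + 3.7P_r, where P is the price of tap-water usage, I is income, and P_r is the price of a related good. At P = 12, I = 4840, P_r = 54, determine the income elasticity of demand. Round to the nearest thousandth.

0.389

First evaluate Q_x: 6 − 0.16(12)² + 0.024(4840) + 3.7(54) = 6 − 23.04 + 116.16 + 199.8 = 298.92.
∂Q_x/∂I = +0.024, so E_I = 0.024·(4840/298.92) ≈ 0.389.
E_I ∈ (0,1): normal good (necessity).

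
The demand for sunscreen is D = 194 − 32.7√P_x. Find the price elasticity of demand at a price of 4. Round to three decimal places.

At P_x = 4, D = 128.6.
dD/dP_x = −32.7/(2√P_x) = −32.7/(2·2).
Point elasticity E = (dD/dP_x)·(P_x/D) = -8.175 × 4/128.6 ≈ -0.254.
|E| < 1, so demand is inelastic at this price.

-0.254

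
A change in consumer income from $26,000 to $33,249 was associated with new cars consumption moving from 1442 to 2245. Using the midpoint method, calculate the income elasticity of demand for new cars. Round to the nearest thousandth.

1.780

%ΔQ = (2245 − 1442)/[(1442+2245)/2] = 803/1843.5 ≈ 0.4356.
%ΔY = (33,249 − 26,000)/[(26,000+33,249)/2] = 7249/29624.5 ≈ 0.2447.
E_I = %ΔQ/%ΔY ≈ 1.780.
E_I > 1: normal good (luxury).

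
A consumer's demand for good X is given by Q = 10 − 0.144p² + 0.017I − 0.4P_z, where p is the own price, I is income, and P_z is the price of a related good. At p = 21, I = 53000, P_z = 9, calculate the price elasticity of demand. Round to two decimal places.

-0.15

First evaluate Q: 10 − 0.144(21)² + 0.017(53000) − 0.4(9) = 10 − 63.504 + 901 − 3.6 = 843.896.
∂Q/∂p = −2·0.144·p = -6.048, so E_p = -6.048·(21/843.896) ≈ -0.15.
|E_p| < 1: demand is inelastic.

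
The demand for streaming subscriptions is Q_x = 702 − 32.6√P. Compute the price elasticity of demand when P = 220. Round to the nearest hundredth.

-1.11

At P = 220, Q_x = 218.4639.
dQ_x/dP = −32.6/(2√P) = −32.6/(2·14.8324).
Point elasticity E = (dQ_x/dP)·(P/Q_x) = -1.0989 × 220/218.4639 ≈ -1.11.
|E| > 1, so demand is elastic at this price.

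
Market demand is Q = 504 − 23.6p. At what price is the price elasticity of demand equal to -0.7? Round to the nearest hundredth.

8.79

Set −bp/(a − bp) = −0.7 ⇒ bp = 0.7(a − bp) ⇒ bp(1+0.7) = 0.7·a.
p = 0.7·504/(23.6·1.7) ≈ 8.79.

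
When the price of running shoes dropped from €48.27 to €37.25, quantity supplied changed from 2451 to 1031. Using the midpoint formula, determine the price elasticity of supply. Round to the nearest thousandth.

%Δq = (1031 − 2451)/[(2451 + 1031)/2] = -1420/1741 ≈ -0.8156.
%ΔP = (37.25 − 48.27)/[(48.27 + 37.25)/2] = -11.02/42.76 ≈ -0.2577.
Arc elasticity E = %Δq/%ΔP ≈ -0.8156/-0.2577 ≈ 3.165.
|E| > 1: supply is elastic over this range.

3.165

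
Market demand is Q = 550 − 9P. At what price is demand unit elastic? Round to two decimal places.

For linear demand Q = a − bP, E = −bP/(a − bP). |E| = 1 ⇒ bP = a − bP ⇒ P = a/(2b).
P = 550/(2·9) ≈ 30.56.

30.56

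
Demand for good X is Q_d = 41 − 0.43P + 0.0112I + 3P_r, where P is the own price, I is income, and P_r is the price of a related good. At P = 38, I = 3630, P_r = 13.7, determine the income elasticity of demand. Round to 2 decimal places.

At the given point, Q_d = 41 − 0.43(38) + 0.0112(3630) + 3(13.7) = 41 − 16.34 + 40.656 + 41.1 = 106.416.
∂Q_d/∂I = +0.0112, so E_I = 0.0112·(3630/106.416) ≈ 0.38.
E_I ∈ (0,1): normal good (necessity).

0.38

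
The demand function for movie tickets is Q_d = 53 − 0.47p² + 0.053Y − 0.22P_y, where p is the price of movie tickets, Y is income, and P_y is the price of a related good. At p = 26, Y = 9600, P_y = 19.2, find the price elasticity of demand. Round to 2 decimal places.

-2.65

First evaluate Q_d: 53 − 0.47(26)² + 0.053(9600) − 0.22(19.2) = 53 − 317.72 + 508.8 − 4.224 = 239.856.
∂Q_d/∂p = −2·0.47·p = -24.44, so E_p = -24.44·(26/239.856) ≈ -2.65.
|E_p| > 1: demand is elastic.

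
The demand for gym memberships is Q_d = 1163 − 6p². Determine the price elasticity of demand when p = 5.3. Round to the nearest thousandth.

-0.339

At p = 5.3, Q_d = 994.46.
dQ_d/dp = −2·6·p = −63.6.
Point elasticity E = (dQ_d/dp)·(p/Q_d) = -63.6 × 5.3/994.46 ≈ -0.339.
|E| < 1, so demand is inelastic at this price.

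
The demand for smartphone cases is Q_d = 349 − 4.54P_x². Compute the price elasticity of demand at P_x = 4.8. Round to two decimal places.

-0.86

At P_x = 4.8, Q_d = 244.3984.
dQ_d/dP_x = −2·4.54·P_x = −43.584.
Point elasticity E = (dQ_d/dP_x)·(P_x/Q_d) = -43.584 × 4.8/244.3984 ≈ -0.86.
|E| < 1, so demand is inelastic at this price.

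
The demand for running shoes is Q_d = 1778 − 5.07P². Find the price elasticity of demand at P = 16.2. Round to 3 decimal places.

-5.948

At P = 16.2, Q_d = 447.4292.
dQ_d/dP = −2·5.07·P = −164.268.
Point elasticity E = (dQ_d/dP)·(P/Q_d) = -164.268 × 16.2/447.4292 ≈ -5.948.
|E| > 1, so demand is elastic at this price.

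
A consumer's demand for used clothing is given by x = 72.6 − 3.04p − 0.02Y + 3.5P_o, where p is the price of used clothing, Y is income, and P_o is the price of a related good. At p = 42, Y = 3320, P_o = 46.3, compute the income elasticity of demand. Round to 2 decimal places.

-1.64

Substituting, x = 72.6 − 3.04(42) − 0.02(3320) + 3.5(46.3) = 72.6 − 127.68 − 66.4 + 162.05 = 40.57.
∂x/∂Y = −0.02, so E_I = -0.02·(3320/40.57) ≈ -1.64.
E_I < 0: inferior good.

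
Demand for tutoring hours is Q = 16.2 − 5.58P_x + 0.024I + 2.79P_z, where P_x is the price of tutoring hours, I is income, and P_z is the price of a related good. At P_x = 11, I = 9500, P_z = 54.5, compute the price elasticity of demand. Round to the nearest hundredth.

First evaluate Q: 16.2 − 5.58(11) + 0.024(9500) + 2.79(54.5) = 16.2 − 61.38 + 228 + 152.055 = 334.875.
∂Q/∂P_x = −5.58, so E_p = (−5.58)·(11/334.875) ≈ -0.18.
|E_p| < 1: demand is inelastic.

-0.18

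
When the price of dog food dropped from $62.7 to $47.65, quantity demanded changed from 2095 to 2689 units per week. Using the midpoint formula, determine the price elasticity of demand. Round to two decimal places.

%ΔQ = (2689 − 2095)/[(2095 + 2689)/2] = 594/2392 ≈ 0.2483.
%ΔP = (47.65 − 62.7)/[(62.7 + 47.65)/2] = -15.05/55.175 ≈ -0.2728.
Arc elasticity E = %ΔQ/%ΔP ≈ 0.2483/-0.2728 ≈ -0.91.
|E| < 1: demand is inelastic over this range.

-0.91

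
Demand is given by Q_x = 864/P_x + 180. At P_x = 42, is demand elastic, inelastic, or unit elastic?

inelastic

At P_x = 42, Q_x = 200.5714.
dQ_x/dP_x = −864/P_x² = −0.4898.
Point elasticity E = (dQ_x/dP_x)·(P_x/Q_x) = -0.4898 × 42/200.5714 ≈ -0.103.
|E| ≈ 0.103 < 1, so demand is inelastic.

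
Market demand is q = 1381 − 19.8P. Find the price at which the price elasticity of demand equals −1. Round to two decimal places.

34.87

For linear demand q = a − bP, E = −bP/(a − bP). |E| = 1 ⇒ bP = a − bP ⇒ P = a/(2b).
P = 1381/(2·19.8) ≈ 34.87.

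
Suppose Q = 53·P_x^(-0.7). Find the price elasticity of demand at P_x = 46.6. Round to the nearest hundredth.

For a Cobb–Douglas (constant-elasticity) form Q = A·P_x^α·…, the elasticity with respect to P_x equals the exponent α at every point.
Here the exponent on P_x is -0.7, so the price elasticity of demand is -0.70.

-0.70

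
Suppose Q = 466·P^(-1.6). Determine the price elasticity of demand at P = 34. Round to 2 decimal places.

For a Cobb–Douglas (constant-elasticity) form Q = A·P^α·…, the elasticity with respect to P equals the exponent α at every point.
Here the exponent on P is -1.6, so the price elasticity of demand is -1.60.

-1.60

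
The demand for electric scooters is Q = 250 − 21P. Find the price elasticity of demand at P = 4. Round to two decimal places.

-0.51

At P = 4, Q = 166.
dQ/dP = −21.
Point elasticity E = (dQ/dP)·(P/Q) = -21 × 4/166 ≈ -0.51.
|E| < 1, so demand is inelastic at this price.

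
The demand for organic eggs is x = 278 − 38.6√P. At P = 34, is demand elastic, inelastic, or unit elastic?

At P = 34, x = 52.9253.
dx/dP = −38.6/(2√P) = −38.6/(2·5.831).
Point elasticity E = (dx/dP)·(P/x) = -3.3099 × 34/52.9253 ≈ -2.126.
|E| ≈ 2.126 > 1, so demand is elastic.

elastic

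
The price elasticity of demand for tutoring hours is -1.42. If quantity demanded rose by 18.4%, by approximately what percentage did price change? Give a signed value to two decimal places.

%ΔQ ≈ E × %ΔP ⇒ %ΔP = %ΔQ / E = (18.4%)/(-1.42) ≈ -12.96%.

-12.96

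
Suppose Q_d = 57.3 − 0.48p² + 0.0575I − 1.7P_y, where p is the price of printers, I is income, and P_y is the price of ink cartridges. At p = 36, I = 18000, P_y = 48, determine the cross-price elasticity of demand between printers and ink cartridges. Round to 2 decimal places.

-0.21

Q_d = 57.3 − 0.48(36)² + 0.0575(18000) − 1.7(48) = 57.3 − 622.08 + 1035 − 81.6 = 388.62.
∂Q_d/∂P_y = −1.7, so E_xy = -1.7·(48/388.62) ≈ -0.21.
E_xy < 0: the goods are complements.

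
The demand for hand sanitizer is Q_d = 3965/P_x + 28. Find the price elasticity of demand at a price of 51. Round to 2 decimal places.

At P_x = 51, Q_d = 105.7451.
dQ_d/dP_x = −3965/P_x² = −1.5244.
Point elasticity E = (dQ_d/dP_x)·(P_x/Q_d) = -1.5244 × 51/105.7451 ≈ -0.74.
|E| < 1, so demand is inelastic at this price.

-0.74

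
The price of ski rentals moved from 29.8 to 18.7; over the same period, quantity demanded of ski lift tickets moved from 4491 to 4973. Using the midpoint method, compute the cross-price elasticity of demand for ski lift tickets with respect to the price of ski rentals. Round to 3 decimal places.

%ΔQ_x = (4973 − 4491)/[(4491+4973)/2] = 482/4732 ≈ 0.1019.
%ΔP_y = (18.7 − 29.8)/[(29.8+18.7)/2] ≈ -0.4577.
E_xy = 0.1019/-0.4577 ≈ -0.223.
E_xy < 0, so ski lift tickets and ski rentals are complements.

-0.223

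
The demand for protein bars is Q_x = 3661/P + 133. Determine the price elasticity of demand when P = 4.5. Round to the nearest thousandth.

-0.859

At P = 4.5, Q_x = 946.5556.
dQ_x/dP = −3661/P² = −180.7901.
Point elasticity E = (dQ_x/dP)·(P/Q_x) = -180.7901 × 4.5/946.5556 ≈ -0.859.
|E| < 1, so demand is inelastic at this price.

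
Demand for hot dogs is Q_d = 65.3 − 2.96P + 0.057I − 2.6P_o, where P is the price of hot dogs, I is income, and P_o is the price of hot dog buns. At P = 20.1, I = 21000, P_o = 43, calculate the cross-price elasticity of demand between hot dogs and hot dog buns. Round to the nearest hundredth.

-0.10

Q_d = 65.3 − 2.96(20.1) + 0.057(21000) − 2.6(43) = 65.3 − 59.496 + 1197 − 111.8 = 1091.004.
∂Q_d/∂P_o = −2.6, so E_xy = -2.6·(43/1091.004) ≈ -0.10.
E_xy < 0: the goods are complements.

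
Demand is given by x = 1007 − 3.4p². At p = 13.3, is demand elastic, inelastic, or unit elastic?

At p = 13.3, x = 405.574.
dx/dp = −2·3.4·p = −90.44.
Point elasticity E = (dx/dp)·(p/x) = -90.44 × 13.3/405.574 ≈ -2.966.
|E| ≈ 2.966 > 1, so demand is elastic.

elastic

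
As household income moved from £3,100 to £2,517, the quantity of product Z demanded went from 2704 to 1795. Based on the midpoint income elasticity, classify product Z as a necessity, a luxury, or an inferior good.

%ΔQ = (1795 − 2704)/[(2704+1795)/2] = -909/2249.5 ≈ -0.4041.
%ΔI = (2,517 − 3,100)/[(3,100+2,517)/2] = -583/2808.5 ≈ -0.2076.
E_I = %ΔQ/%ΔI ≈ 1.947.
E_I > 1: normal good (luxury).

luxury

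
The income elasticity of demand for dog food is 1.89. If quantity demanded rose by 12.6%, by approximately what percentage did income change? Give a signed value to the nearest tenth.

%ΔQ ≈ E × %ΔI ⇒ %ΔI = %ΔQ / E = (12.6%)/(1.89) ≈ 6.7%.

6.7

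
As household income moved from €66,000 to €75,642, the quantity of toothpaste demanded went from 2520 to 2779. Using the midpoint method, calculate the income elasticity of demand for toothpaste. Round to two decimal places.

%ΔQ = (2779 − 2520)/[(2520+2779)/2] = 259/2649.5 ≈ 0.0978.
%ΔI = (75,642 − 66,000)/[(66,000+75,642)/2] = 9642/70821 ≈ 0.1361.
E_I = %ΔQ/%ΔI ≈ 0.72.
E_I ∈ (0,1): normal good (necessity).

0.72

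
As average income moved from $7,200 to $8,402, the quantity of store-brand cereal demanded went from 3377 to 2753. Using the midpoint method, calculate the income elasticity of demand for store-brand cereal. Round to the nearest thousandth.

-1.321

%ΔQ = (2753 − 3377)/[(3377+2753)/2] = -624/3065 ≈ -0.2036.
%ΔI = (8,402 − 7,200)/[(7,200+8,402)/2] = 1202/7801 ≈ 0.1541.
E_I = %ΔQ/%ΔI ≈ -1.321.
E_I < 0: inferior good.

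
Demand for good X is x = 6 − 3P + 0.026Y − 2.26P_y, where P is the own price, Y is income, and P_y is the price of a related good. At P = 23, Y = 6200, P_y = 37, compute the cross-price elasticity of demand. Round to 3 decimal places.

First evaluate x: 6 − 3(23) + 0.026(6200) − 2.26(37) = 6 − 69 + 161.2 − 83.62 = 14.58.
∂x/∂P_y = −2.26, so E_xy = -2.26·(37/14.58) ≈ -5.735.
E_xy < 0: the goods are complements.

-5.735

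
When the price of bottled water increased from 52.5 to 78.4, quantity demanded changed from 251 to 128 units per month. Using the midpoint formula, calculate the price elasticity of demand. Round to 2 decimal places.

%ΔQ = (128 − 251)/[(251 + 128)/2] = -123/189.5 ≈ -0.6491.
%Δp = (78.4 − 52.5)/[(52.5 + 78.4)/2] = 25.9/65.45 ≈ 0.3957.
Arc elasticity E = %ΔQ/%Δp ≈ -0.6491/0.3957 ≈ -1.64.
|E| > 1: demand is elastic over this range.

-1.64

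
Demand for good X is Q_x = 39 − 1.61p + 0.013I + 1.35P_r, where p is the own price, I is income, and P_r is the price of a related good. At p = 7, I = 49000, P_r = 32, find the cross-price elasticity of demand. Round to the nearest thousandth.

0.061

Substituting, Q_x = 39 − 1.61(7) + 0.013(49000) + 1.35(32) = 39 − 11.27 + 637 + 43.2 = 707.93.
∂Q_x/∂P_r = +1.35, so E_xy = 1.35·(32/707.93) ≈ 0.061.
E_xy > 0: the goods are substitutes.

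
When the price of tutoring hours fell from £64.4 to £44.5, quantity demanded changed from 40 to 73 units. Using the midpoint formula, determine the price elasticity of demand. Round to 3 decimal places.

-1.598

%Δq = (73 − 40)/[(40 + 73)/2] = 33/56.5 ≈ 0.5841.
%Δp = (44.5 − 64.4)/[(64.4 + 44.5)/2] = -19.9/54.45 ≈ -0.3655.
Arc elasticity E = %Δq/%Δp ≈ 0.5841/-0.3655 ≈ -1.598.
|E| > 1: demand is elastic over this range.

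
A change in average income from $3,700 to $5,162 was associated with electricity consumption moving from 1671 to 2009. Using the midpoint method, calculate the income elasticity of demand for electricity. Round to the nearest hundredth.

%ΔQ = (2009 − 1671)/[(1671+2009)/2] = 338/1840 ≈ 0.1837.
%ΔM = (5,162 − 3,700)/[(3,700+5,162)/2] = 1462/4431 ≈ 0.3299.
E_I = %ΔQ/%ΔM ≈ 0.56.
E_I ∈ (0,1): normal good (necessity).

0.56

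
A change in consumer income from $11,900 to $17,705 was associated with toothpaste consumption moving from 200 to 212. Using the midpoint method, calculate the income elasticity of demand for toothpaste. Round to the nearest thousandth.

0.149

%ΔQ = (212 − 200)/[(200+212)/2] = 12/206 ≈ 0.0583.
%ΔM = (17,705 − 11,900)/[(11,900+17,705)/2] = 5805/14802.5 ≈ 0.3922.
E_I = %ΔQ/%ΔM ≈ 0.149.
E_I ∈ (0,1): normal good (necessity).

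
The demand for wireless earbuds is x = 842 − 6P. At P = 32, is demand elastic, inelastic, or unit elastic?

At P = 32, x = 650.
dx/dP = −6.
Point elasticity E = (dx/dP)·(P/x) = -6 × 32/650 ≈ -0.295.
|E| ≈ 0.295 < 1, so demand is inelastic.

inelastic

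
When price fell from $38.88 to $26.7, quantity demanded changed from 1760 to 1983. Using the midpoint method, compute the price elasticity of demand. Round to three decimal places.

-0.321

%ΔQ = (1983 − 1760)/[(1760 + 1983)/2] = 223/1871.5 ≈ 0.1192.
%Δp = (26.7 − 38.88)/[(38.88 + 26.7)/2] = -12.18/32.79 ≈ -0.3715.
Arc elasticity E = %ΔQ/%Δp ≈ 0.1192/-0.3715 ≈ -0.321.
|E| < 1: demand is inelastic over this range.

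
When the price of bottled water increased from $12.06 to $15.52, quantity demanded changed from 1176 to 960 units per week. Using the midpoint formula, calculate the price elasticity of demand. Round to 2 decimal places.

-0.81

%ΔQ = (960 − 1176)/[(1176 + 960)/2] = -216/1068 ≈ -0.2022.
%Δp = (15.52 − 12.06)/[(12.06 + 15.52)/2] = 3.46/13.79 ≈ 0.2509.
Arc elasticity E = %ΔQ/%Δp ≈ -0.2022/0.2509 ≈ -0.81.
|E| < 1: demand is inelastic over this range.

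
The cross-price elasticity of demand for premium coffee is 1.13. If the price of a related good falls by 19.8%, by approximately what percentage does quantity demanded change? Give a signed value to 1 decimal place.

%ΔQ ≈ E × %ΔP_y = (1.13) × (-19.8%) ≈ -22.4%.

-22.4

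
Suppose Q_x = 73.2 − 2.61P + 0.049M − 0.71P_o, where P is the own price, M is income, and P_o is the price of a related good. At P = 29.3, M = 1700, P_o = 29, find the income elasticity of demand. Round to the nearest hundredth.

1.40

First evaluate Q_x: 73.2 − 2.61(29.3) + 0.049(1700) − 0.71(29) = 73.2 − 76.473 + 83.3 − 20.59 = 59.437.
∂Q_x/∂M = +0.049, so E_I = 0.049·(1700/59.437) ≈ 1.40.
E_I > 1: normal good (luxury).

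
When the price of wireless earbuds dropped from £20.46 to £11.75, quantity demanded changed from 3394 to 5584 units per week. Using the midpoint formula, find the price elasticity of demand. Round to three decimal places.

-0.902

%Δq = (5584 − 3394)/[(3394 + 5584)/2] = 2190/4489 ≈ 0.4879.
%ΔP = (11.75 − 20.46)/[(20.46 + 11.75)/2] = -8.71/16.105 ≈ -0.5408.
Arc elasticity E = %Δq/%ΔP ≈ 0.4879/-0.5408 ≈ -0.902.
|E| < 1: demand is inelastic over this range.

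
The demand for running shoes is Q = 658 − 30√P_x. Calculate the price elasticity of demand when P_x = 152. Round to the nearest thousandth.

-0.642

At P_x = 152, Q = 288.1352.
dQ/dP_x = −30/(2√P_x) = −30/(2·12.3288).
Point elasticity E = (dQ/dP_x)·(P_x/Q) = -1.2167 × 152/288.1352 ≈ -0.642.
|E| < 1, so demand is inelastic at this price.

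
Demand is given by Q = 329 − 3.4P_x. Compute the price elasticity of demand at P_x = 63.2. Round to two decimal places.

-1.88

At P_x = 63.2, Q = 114.12.
dQ/dP_x = −3.4.
Point elasticity E = (dQ/dP_x)·(P_x/Q) = -3.4 × 63.2/114.12 ≈ -1.88.
|E| > 1, so demand is elastic at this price.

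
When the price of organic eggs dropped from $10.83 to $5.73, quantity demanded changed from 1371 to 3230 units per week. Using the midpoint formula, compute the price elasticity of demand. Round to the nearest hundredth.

-1.31

%Δq = (3230 − 1371)/[(1371 + 3230)/2] = 1859/2300.5 ≈ 0.8081.
%ΔP = (5.73 − 10.83)/[(10.83 + 5.73)/2] = -5.1/8.28 ≈ -0.6159.
Arc elasticity E = %Δq/%ΔP ≈ 0.8081/-0.6159 ≈ -1.31.
|E| > 1: demand is elastic over this range.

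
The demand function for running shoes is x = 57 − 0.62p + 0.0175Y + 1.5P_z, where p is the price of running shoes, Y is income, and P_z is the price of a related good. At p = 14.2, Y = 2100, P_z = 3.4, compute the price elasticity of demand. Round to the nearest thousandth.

-0.098

First evaluate x: 57 − 0.62(14.2) + 0.0175(2100) + 1.5(3.4) = 57 − 8.804 + 36.75 + 5.1 = 90.046.
∂x/∂p = −0.62, so E_p = (−0.62)·(14.2/90.046) ≈ -0.098.
|E_p| < 1: demand is inelastic.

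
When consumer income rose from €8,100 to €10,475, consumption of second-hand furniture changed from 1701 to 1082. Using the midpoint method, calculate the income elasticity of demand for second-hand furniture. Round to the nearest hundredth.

-1.74

%ΔQ = (1082 − 1701)/[(1701+1082)/2] = -619/1391.5 ≈ -0.4448.
%ΔM = (10,475 − 8,100)/[(8,100+10,475)/2] = 2375/9287.5 ≈ 0.2557.
E_I = %ΔQ/%ΔM ≈ -1.74.
E_I < 0: inferior good.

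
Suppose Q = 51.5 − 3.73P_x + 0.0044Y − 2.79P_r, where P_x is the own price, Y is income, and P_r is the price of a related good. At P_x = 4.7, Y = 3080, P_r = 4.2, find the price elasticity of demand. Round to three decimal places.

-0.490

Q = 51.5 − 3.73(4.7) + 0.0044(3080) − 2.79(4.2) = 51.5 − 17.531 + 13.552 − 11.718 = 35.803.
∂Q/∂P_x = −3.73, so E_p = (−3.73)·(4.7/35.803) ≈ -0.490.
|E_p| < 1: demand is inelastic.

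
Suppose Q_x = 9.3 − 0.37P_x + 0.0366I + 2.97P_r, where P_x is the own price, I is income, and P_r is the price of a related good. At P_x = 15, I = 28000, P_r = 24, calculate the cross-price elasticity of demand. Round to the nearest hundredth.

At the given point, Q_x = 9.3 − 0.37(15) + 0.0366(28000) + 2.97(24) = 9.3 − 5.55 + 1024.8 + 71.28 = 1099.83.
∂Q_x/∂P_r = +2.97, so E_xy = 2.97·(24/1099.83) ≈ 0.06.
E_xy > 0: the goods are substitutes.

0.06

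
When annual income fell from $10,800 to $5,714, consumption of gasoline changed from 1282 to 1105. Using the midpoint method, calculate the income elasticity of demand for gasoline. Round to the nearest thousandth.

%ΔQ = (1105 − 1282)/[(1282+1105)/2] = -177/1193.5 ≈ -0.1483.
%ΔI = (5,714 − 10,800)/[(10,800+5,714)/2] = -5086/8257 ≈ -0.6160.
E_I = %ΔQ/%ΔI ≈ 0.241.
E_I ∈ (0,1): normal good (necessity).

0.241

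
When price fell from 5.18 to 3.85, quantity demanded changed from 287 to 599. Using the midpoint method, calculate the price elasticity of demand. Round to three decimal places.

%ΔQ = (599 − 287)/[(287 + 599)/2] = 312/443 ≈ 0.7043.
%ΔP = (3.85 − 5.18)/[(5.18 + 3.85)/2] = -1.33/4.515 ≈ -0.2946.
Arc elasticity E = %ΔQ/%ΔP ≈ 0.7043/-0.2946 ≈ -2.391.
|E| > 1: demand is elastic over this range.

-2.391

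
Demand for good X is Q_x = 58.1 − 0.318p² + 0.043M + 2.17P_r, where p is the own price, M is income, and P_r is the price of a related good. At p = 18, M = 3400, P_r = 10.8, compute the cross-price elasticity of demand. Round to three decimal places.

0.188

Substituting, Q_x = 58.1 − 0.318(18)² + 0.043(3400) + 2.17(10.8) = 58.1 − 103.032 + 146.2 + 23.436 = 124.704.
∂Q_x/∂P_r = +2.17, so E_xy = 2.17·(10.8/124.704) ≈ 0.188.
E_xy > 0: the goods are substitutes.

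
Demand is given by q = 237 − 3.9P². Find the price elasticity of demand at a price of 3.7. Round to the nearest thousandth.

At P = 3.7, q = 183.609.
dq/dP = −2·3.9·P = −28.86.
Point elasticity E = (dq/dP)·(P/q) = -28.86 × 3.7/183.609 ≈ -0.582.
|E| < 1, so demand is inelastic at this price.

-0.582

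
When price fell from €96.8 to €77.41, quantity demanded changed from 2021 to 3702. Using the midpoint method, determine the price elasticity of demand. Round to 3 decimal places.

-2.639

%ΔQ = (3702 − 2021)/[(2021 + 3702)/2] = 1681/2861.5 ≈ 0.5875.
%Δp = (77.41 − 96.8)/[(96.8 + 77.41)/2] = -19.39/87.105 ≈ -0.2226.
Arc elasticity E = %ΔQ/%Δp ≈ 0.5875/-0.2226 ≈ -2.639.
|E| > 1: demand is elastic over this range.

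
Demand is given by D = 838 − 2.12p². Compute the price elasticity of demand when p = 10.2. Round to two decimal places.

-0.71

At p = 10.2, D = 617.4352.
dD/dp = −2·2.12·p = −43.248.
Point elasticity E = (dD/dp)·(p/D) = -43.248 × 10.2/617.4352 ≈ -0.71.
|E| < 1, so demand is inelastic at this price.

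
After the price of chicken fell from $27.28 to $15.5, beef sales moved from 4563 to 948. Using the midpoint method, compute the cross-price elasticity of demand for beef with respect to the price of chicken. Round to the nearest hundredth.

2.38

%ΔQ_x = (948 − 4563)/[(4563+948)/2] = -3615/2755.5 ≈ -1.3119.
%ΔP_y = (15.5 − 27.28)/[(27.28+15.5)/2] ≈ -0.5507.
E_xy = -1.3119/-0.5507 ≈ 2.38.
E_xy > 0, so beef and chicken are substitutes.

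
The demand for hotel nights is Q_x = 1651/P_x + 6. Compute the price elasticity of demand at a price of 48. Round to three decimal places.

-0.851

At P_x = 48, Q_x = 40.3958.
dQ_x/dP_x = −1651/P_x² = −0.7166.
Point elasticity E = (dQ_x/dP_x)·(P_x/Q_x) = -0.7166 × 48/40.3958 ≈ -0.851.
|E| < 1, so demand is inelastic at this price.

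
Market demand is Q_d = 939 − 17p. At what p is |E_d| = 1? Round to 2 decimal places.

For linear demand Q_d = a − bp, E = −bp/(a − bp). |E| = 1 ⇒ bp = a − bp ⇒ p = a/(2b).
p = 939/(2·17) ≈ 27.62.

27.62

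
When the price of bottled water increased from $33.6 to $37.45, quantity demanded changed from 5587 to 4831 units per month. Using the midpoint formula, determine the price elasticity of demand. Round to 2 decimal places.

%Δq = (4831 − 5587)/[(5587 + 4831)/2] = -756/5209 ≈ -0.1451.
%ΔP = (37.45 − 33.6)/[(33.6 + 37.45)/2] = 3.85/35.525 ≈ 0.1084.
Arc elasticity E = %Δq/%ΔP ≈ -0.1451/0.1084 ≈ -1.34.
|E| > 1: demand is elastic over this range.

-1.34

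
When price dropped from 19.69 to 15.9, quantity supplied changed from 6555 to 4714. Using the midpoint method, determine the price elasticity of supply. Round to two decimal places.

1.53

%ΔQ = (4714 − 6555)/[(6555 + 4714)/2] = -1841/5634.5 ≈ -0.3267.
%ΔP = (15.9 − 19.69)/[(19.69 + 15.9)/2] = -3.79/17.795 ≈ -0.2130.
Arc elasticity E = %ΔQ/%ΔP ≈ -0.3267/-0.2130 ≈ 1.53.
|E| > 1: supply is elastic over this range.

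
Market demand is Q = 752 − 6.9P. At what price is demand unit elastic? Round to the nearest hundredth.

54.49

For linear demand Q = a − bP, E = −bP/(a − bP). |E| = 1 ⇒ bP = a − bP ⇒ P = a/(2b).
P = 752/(2·6.9) ≈ 54.49.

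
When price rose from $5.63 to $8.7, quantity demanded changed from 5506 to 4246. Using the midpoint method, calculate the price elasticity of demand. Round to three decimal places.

%Δq = (4246 − 5506)/[(5506 + 4246)/2] = -1260/4876 ≈ -0.2584.
%Δp = (8.7 − 5.63)/[(5.63 + 8.7)/2] = 3.07/7.165 ≈ 0.4285.
Arc elasticity E = %Δq/%Δp ≈ -0.2584/0.4285 ≈ -0.603.
|E| < 1: demand is inelastic over this range.

-0.603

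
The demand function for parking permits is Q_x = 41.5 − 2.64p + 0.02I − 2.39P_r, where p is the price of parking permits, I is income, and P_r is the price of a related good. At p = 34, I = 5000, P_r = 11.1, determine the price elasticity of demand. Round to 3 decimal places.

-3.560

Substituting, Q_x = 41.5 − 2.64(34) + 0.02(5000) − 2.39(11.1) = 41.5 − 89.76 + 100 − 26.529 = 25.211.
∂Q_x/∂p = −2.64, so E_p = (−2.64)·(34/25.211) ≈ -3.560.
|E_p| > 1: demand is elastic.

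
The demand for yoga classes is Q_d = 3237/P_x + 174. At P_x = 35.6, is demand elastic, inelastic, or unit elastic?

inelastic

At P_x = 35.6, Q_d = 264.927.
dQ_d/dP_x = −3237/P_x² = −2.5541.
Point elasticity E = (dQ_d/dP_x)·(P_x/Q_d) = -2.5541 × 35.6/264.927 ≈ -0.343.
|E| ≈ 0.343 < 1, so demand is inelastic.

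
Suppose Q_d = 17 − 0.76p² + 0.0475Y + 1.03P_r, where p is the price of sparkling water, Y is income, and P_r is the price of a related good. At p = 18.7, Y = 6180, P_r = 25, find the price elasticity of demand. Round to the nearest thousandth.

Evaluating quantity at (p, Y, P_r) gives Q_d = 17 − 0.76(18.7)² + 0.0475(6180) + 1.03(25) = 17 − 265.7644 + 293.55 + 25.75 = 70.5356.
∂Q_d/∂p = −2·0.76·p = -28.424, so E_p = -28.424·(18.7/70.5356) ≈ -7.536.
|E_p| > 1: demand is elastic.

-7.536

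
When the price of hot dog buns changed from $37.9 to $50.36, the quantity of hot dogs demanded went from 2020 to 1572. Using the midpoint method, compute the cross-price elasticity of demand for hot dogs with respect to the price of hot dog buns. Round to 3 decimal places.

%ΔQ_x = (1572 − 2020)/[(2020+1572)/2] = -448/1796 ≈ -0.2494.
%ΔP_y = (50.36 − 37.9)/[(37.9+50.36)/2] ≈ 0.2823.
E_xy = -0.2494/0.2823 ≈ -0.883.
E_xy < 0, so hot dogs and hot dog buns are complements.

-0.883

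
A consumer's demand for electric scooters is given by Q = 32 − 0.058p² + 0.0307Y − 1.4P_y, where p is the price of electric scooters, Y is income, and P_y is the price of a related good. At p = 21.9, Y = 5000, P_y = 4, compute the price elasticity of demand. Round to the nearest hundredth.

-0.37

Q = 32 − 0.058(21.9)² + 0.0307(5000) − 1.4(4) = 32 − 27.8174 + 153.5 − 5.6 = 152.0826.
∂Q/∂p = −2·0.058·p = -2.5404, so E_p = -2.5404·(21.9/152.0826) ≈ -0.37.
|E_p| < 1: demand is inelastic.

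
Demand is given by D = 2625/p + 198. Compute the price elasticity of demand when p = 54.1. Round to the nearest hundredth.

At p = 54.1, D = 246.5213.
dD/dp = −2625/p² = −0.8969.
Point elasticity E = (dD/dp)·(p/D) = -0.8969 × 54.1/246.5213 ≈ -0.20.
|E| < 1, so demand is inelastic at this price.

-0.20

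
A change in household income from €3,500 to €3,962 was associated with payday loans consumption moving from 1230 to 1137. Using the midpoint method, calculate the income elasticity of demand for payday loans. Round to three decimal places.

%ΔQ = (1137 − 1230)/[(1230+1137)/2] = -93/1183.5 ≈ -0.0786.
%ΔM = (3,962 − 3,500)/[(3,500+3,962)/2] = 462/3731 ≈ 0.1238.
E_I = %ΔQ/%ΔM ≈ -0.635.
E_I < 0: inferior good.

-0.635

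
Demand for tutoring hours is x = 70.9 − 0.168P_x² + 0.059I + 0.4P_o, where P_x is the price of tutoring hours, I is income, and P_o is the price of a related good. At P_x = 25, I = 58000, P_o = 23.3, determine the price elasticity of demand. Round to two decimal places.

-0.06

x = 70.9 − 0.168(25)² + 0.059(58000) + 0.4(23.3) = 70.9 − 105 + 3422 + 9.32 = 3397.22.
∂x/∂P_x = −2·0.168·P_x = -8.4, so E_p = -8.4·(25/3397.22) ≈ -0.06.
|E_p| < 1: demand is inelastic.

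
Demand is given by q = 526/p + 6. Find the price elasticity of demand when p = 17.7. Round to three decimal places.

At p = 17.7, q = 35.7175.
dq/dp = −526/p² = −1.679.
Point elasticity E = (dq/dp)·(p/q) = -1.679 × 17.7/35.7175 ≈ -0.832.
|E| < 1, so demand is inelastic at this price.

-0.832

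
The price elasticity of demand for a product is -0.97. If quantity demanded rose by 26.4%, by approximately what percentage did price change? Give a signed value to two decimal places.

%ΔQ ≈ E × %ΔP ⇒ %ΔP = %ΔQ / E = (26.4%)/(-0.97) ≈ -27.22%.

-27.22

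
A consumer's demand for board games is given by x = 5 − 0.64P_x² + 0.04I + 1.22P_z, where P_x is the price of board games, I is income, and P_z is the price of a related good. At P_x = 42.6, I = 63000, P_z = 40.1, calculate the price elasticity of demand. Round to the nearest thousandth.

x = 5 − 0.64(42.6)² + 0.04(63000) + 1.22(40.1) = 5 − 1161.4464 + 2520 + 48.922 = 1412.4756.
∂x/∂P_x = −2·0.64·P_x = -54.528, so E_p = -54.528·(42.6/1412.4756) ≈ -1.645.
|E_p| > 1: demand is elastic.

-1.645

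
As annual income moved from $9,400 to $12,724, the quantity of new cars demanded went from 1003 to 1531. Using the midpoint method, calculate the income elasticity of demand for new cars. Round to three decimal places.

1.387

%ΔQ = (1531 − 1003)/[(1003+1531)/2] = 528/1267 ≈ 0.4167.
%ΔI = (12,724 − 9,400)/[(9,400+12,724)/2] = 3324/11062 ≈ 0.3005.
E_I = %ΔQ/%ΔI ≈ 1.387.
E_I > 1: normal good (luxury).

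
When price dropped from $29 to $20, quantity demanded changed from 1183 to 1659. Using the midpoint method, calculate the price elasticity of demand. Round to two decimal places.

-0.91

%Δq = (1659 − 1183)/[(1183 + 1659)/2] = 476/1421 ≈ 0.3350.
%Δp = (20 − 29)/[(29 + 20)/2] = -9/24.5 ≈ -0.3673.
Arc elasticity E = %Δq/%Δp ≈ 0.3350/-0.3673 ≈ -0.91.
|E| < 1: demand is inelastic over this range.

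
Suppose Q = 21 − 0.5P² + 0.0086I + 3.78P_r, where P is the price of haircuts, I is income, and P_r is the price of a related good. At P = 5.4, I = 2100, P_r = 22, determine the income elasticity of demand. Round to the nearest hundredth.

First evaluate Q: 21 − 0.5(5.4)² + 0.0086(2100) + 3.78(22) = 21 − 14.58 + 18.06 + 83.16 = 107.64.
∂Q/∂I = +0.0086, so E_I = 0.0086·(2100/107.64) ≈ 0.17.
E_I ∈ (0,1): normal good (necessity).

0.17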